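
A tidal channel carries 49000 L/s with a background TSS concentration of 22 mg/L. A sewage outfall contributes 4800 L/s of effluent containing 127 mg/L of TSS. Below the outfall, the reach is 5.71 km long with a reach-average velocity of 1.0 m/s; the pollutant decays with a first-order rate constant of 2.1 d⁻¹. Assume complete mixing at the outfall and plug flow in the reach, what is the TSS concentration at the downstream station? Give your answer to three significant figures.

27.3 mg/L

Mixed concentration C = ΣQC/ΣQ = (49000·22.00 + 4800·127.0) / 53800 = 1688000/53800 = 31.37 mg/L.
Travel time t = 5.71·1000 / 1.0 = 5710 s = 1.586 h.
First-order decay: C = 31.37·exp(−k·t) = 31.37·0.8704 = 27.30 mg/L.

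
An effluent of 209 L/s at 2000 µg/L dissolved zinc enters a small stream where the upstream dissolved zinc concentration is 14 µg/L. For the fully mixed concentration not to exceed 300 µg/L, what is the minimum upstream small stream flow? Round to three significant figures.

Set C_mix = 300: (Q·14.00 + 209.0·2000) / (Q + 209.0) = 300
→ Q = 209.0·(2000 − 300)/(300 − 14.00) = 1242 L/s.

1240 L/s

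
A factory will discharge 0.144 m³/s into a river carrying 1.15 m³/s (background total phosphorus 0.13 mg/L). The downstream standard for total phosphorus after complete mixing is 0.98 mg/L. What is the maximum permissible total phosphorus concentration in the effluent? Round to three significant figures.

At the limit, (Qr·Cr + Qe·Cₑ)/(Qr + Qe) = 0.98:
Cₑ = (1.294·0.98 − 1.150·0.1300) / 0.1440 = 7.768 mg/L.

7.77 mg/L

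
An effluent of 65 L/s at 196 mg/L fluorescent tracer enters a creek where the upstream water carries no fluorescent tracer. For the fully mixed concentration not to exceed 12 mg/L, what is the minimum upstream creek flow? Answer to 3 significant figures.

Set C_mix = 12: (Q·0 + 65.00·196.0) / (Q + 65.00) = 12
→ Q = 65.00·(196.0 − 12)/(12 − 0) = 996.7 L/s.

997 L/s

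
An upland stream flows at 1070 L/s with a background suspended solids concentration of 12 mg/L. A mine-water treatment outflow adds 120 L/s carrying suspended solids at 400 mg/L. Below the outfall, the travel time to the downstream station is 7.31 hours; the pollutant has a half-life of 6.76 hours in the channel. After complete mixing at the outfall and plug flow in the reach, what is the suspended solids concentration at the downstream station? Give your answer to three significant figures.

24.2 mg/L

After mixing, C = (1070·12.00 + 120.0·400.0) / 1190 = 60840/1190 = 51.13 mg/L.
Half-life 6.76 h → k = ln 2 / 6.76 = 0.1025 h⁻¹ = 2.461 d⁻¹.
Decay over the reach: 51.13·exp(−kt) = 51.13·0.4726 = 24.16 mg/L.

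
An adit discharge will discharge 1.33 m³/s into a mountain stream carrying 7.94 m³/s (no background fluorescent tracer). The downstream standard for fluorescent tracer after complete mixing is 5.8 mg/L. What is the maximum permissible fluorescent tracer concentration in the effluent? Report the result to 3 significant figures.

At the limit, (Qr·Cr + Qe·Cₑ)/(Qr + Qe) = 5.8:
Cₑ = (9.270·5.8 − 7.940·0) / 1.330 = 40.43 mg/L.

40.4 mg/L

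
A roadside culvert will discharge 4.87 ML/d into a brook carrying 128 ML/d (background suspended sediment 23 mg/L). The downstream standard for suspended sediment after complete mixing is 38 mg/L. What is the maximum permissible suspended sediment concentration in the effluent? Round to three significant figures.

432 mg/L

At the limit, (Qr·Cr + Qe·Cₑ)/(Qr + Qe) = 38:
Cₑ = (132.9·38 − 128.0·23.00) / 4.870 = 432.3 mg/L.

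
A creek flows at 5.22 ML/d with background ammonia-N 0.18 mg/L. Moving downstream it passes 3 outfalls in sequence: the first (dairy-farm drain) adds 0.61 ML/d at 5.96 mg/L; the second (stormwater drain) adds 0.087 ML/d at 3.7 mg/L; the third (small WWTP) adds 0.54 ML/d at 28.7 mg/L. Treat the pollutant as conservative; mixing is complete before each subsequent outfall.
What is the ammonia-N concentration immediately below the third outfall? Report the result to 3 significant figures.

3.16 mg/L

After outfall 1: Q = 5.220 + 0.6100 = 5.830 ML/d; C = (5.220·0.1800 + 0.6100·5.960)/5.830 = 0.7848 mg/L.
After outfall 2: Q = 5.830 + 0.08700 = 5.917 ML/d; C = (5.830·0.7848 + 0.08700·3.700)/5.917 = 0.8276 mg/L.
After outfall 3: Q = 5.917 + 0.5400 = 6.457 ML/d; C = (5.917·0.8276 + 0.5400·28.70)/6.457 = 3.159 mg/L.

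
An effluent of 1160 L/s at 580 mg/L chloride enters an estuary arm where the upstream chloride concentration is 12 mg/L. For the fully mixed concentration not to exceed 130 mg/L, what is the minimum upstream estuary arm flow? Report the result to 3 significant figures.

4420 L/s

Set C_mix = 130: (Q·12.00 + 1160·580.0) / (Q + 1160) = 130
→ Q = 1160·(580.0 − 130)/(130 − 12.00) = 4424 L/s.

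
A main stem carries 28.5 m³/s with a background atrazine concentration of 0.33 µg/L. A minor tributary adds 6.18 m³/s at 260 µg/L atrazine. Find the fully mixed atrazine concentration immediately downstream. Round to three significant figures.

After mixing, C = (28.50·0.3300 + 6.180·260.0) / 34.68 = 1616/34.68 = 46.60 µg/L.

46.6 µg/L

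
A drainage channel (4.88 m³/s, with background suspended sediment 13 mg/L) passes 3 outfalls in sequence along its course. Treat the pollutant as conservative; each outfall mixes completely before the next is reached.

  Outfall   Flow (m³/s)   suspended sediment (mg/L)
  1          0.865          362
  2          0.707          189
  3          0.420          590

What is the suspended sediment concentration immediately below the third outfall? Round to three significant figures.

110 mg/L

Below outfall 1: Q → 5.745 m³/s, C = (4.880·13.00 + 0.8650·362.0)/5.745 = 65.55 mg/L.
Below outfall 2: Q → 6.452 m³/s, C = (5.745·65.55 + 0.7070·189.0)/6.452 = 79.08 mg/L.
Below outfall 3: Q → 6.872 m³/s, C = (6.452·79.08 + 0.4200·590.0)/6.872 = 110.3 mg/L.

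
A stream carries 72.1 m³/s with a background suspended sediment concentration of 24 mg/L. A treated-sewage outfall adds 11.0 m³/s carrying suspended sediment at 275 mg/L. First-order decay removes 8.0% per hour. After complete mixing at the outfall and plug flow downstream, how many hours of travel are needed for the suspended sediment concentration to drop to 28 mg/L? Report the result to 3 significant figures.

8.57 h

After mixing, C = (72.10·24.00 + 11.00·275.0) / 83.10 = 4755/83.10 = 57.23 mg/L.
8.0%/h lost → k = −ln(1 − 0.08) = 0.08338 h⁻¹.
57.23·exp(−k·t) = 28 → t = ln(57.23/28)/k = 30860 s = 8.572 h.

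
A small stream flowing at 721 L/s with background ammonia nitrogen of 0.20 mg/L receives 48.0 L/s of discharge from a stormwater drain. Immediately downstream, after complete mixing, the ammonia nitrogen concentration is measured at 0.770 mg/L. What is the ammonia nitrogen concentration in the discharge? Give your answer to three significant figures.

9.33 mg/L

Mass balance: 721.0·0.2000 + 48.00·Cₑ = 769.0·0.7700
→ Cₑ = (769.0·0.7700 − 721.0·0.2000) / 48.00 = 9.332 mg/L.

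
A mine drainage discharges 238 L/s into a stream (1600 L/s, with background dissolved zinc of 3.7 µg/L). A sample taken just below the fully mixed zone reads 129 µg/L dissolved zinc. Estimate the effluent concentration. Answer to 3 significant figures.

971 µg/L

Mass balance: 1600·3.700 + 238.0·Cₑ = 1838·129.0
→ Cₑ = (1838·129.0 − 1600·3.700) / 238.0 = 971.4 µg/L.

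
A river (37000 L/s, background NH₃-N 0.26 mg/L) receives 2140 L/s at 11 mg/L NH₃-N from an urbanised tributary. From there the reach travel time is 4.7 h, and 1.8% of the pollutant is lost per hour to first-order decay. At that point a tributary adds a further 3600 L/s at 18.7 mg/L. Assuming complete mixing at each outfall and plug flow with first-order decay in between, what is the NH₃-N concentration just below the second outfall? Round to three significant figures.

After mixing, C = (37000·0.2600 + 2140·11.00) / 39140 = 33160/39140 = 0.8472 mg/L; combined flow 39140 L/s.
1.8%/h lost → k = −ln(1 − 0.018) = 0.01816 h⁻¹.
After decay, C = 0.8472 × e^(−kt) = 0.8472 × 0.9182 = 0.7779 mg/L.
Second outfall: C = (39140·0.7779 + 3600·18.70)/42740 = 2.287 mg/L.

2.29 mg/L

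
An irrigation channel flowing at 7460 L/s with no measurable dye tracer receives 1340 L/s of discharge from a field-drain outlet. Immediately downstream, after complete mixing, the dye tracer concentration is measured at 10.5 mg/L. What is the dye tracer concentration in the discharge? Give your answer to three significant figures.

69.0 mg/L

Mass balance: 7460·0 + 1340·Cₑ = 8800·10.50
→ Cₑ = (8800·10.50 − 7460·0) / 1340 = 68.96 mg/L.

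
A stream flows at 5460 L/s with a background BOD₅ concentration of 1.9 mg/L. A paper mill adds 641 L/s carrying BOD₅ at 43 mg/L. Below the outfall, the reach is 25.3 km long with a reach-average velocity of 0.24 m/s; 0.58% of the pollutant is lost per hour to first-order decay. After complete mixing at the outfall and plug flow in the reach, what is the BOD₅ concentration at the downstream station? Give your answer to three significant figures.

Mass balance: C = (5460·1.900 + 641.0·43.00) / 6101 = 37940/6101 = 6.218 mg/L.
Travel time t = 25.3·1000 / 0.24 = 105400 s = 29.28 h.
0.58%/h lost → k = −ln(1 − 0.0058) = 0.005817 h⁻¹.
After decay, C = 6.218 × e^(−kt) = 6.218 × 0.8434 = 5.244 mg/L.

5.24 mg/L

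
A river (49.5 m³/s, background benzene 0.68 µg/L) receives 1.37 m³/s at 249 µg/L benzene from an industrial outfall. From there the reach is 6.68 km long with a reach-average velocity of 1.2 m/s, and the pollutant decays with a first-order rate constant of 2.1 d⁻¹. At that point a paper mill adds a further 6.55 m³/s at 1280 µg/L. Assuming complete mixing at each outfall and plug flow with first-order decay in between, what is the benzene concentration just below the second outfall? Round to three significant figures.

Mass balance: C = (49.50·0.6800 + 1.370·249.0) / 50.87 = 374.8/50.87 = 7.368 µg/L; combined flow 50.87 m³/s.
Travel time t = 6.68·1000 / 1.2 = 5567 s = 1.546 h.
Applying C = C₀e^(−kt): 7.368 × 0.8735 = 6.435 µg/L.
Second outfall: C = (50.87·6.435 + 6.550·1280)/57.42 = 151.7 µg/L.

152 µg/L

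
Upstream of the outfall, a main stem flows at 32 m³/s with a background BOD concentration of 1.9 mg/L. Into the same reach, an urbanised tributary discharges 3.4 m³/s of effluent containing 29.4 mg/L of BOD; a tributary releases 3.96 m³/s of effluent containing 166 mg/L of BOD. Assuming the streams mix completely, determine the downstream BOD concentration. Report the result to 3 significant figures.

After mixing, C = (32.00·1.900 + 3.400·29.40 + 3.960·166.0) / 39.36 = 818.1/39.36 = 20.79 mg/L.

20.8 mg/L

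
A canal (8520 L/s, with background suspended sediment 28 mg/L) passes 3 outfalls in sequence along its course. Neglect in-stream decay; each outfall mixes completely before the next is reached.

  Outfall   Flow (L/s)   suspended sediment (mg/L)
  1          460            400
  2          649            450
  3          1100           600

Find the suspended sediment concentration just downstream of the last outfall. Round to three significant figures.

128 mg/L

Below outfall 1: Q → 8980 L/s, C = (8520·28.00 + 460.0·400.0)/8980 = 47.06 mg/L.
Below outfall 2: Q → 9629 L/s, C = (8980·47.06 + 649.0·450.0)/9629 = 74.21 mg/L.
Below outfall 3: Q → 10730 L/s, C = (9629·74.21 + 1100·600.0)/10730 = 128.1 mg/L.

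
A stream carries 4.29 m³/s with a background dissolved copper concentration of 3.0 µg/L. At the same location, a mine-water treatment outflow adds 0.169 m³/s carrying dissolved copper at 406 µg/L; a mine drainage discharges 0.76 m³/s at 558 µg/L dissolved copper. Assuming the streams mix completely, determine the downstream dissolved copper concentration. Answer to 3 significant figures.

Mixed concentration C = ΣQC/ΣQ = (4.290·3.000 + 0.1690·406.0 + 0.7600·558.0) / 5.219 = 505.6/5.219 = 96.87 µg/L.

96.9 µg/L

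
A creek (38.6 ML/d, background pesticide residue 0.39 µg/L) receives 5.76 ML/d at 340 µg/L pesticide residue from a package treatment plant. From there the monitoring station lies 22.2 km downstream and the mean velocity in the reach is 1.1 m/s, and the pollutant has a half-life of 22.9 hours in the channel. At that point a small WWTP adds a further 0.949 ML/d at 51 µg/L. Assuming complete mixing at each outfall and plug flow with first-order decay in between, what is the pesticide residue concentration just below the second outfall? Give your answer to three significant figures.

Mixed concentration C = ΣQC/ΣQ = (38.60·0.3900 + 5.760·340.0) / 44.36 = 1973/44.36 = 44.49 µg/L; combined flow 44.36 ML/d.
Travel time t = 22.2·1000 / 1.1 = 20180 s = 5.606 h.
Half-life 22.9 h → k = ln 2 / 22.9 = 0.03027 h⁻¹ = 0.7264 d⁻¹.
Decay over the reach: 44.49·exp(−kt) = 44.49·0.8439 = 37.54 µg/L.
Second outfall: C = (44.36·37.54 + 0.9490·51.00)/45.31 = 37.83 µg/L.

37.8 µg/L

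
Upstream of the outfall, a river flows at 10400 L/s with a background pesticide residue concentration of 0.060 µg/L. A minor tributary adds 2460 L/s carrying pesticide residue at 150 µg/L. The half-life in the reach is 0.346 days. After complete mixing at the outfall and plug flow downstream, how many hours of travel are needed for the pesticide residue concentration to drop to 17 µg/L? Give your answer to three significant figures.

6.29 h

After mixing, C = (10400·0.06000 + 2460·150.0) / 12860 = 369600/12860 = 28.74 µg/L.
Half-life 0.346 d → k = ln 2 / 0.346 = 2.003 d⁻¹.
28.74·exp(−k·t) = 17 → t = ln(28.74/17)/k = 22650 s = 6.291 h.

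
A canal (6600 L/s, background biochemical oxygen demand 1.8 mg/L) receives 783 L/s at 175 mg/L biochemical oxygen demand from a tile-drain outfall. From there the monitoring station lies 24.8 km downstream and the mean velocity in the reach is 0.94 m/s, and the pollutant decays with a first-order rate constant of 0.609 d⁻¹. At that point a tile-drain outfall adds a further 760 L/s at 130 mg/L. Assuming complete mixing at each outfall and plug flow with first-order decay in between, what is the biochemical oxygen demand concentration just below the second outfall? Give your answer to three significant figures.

27.3 mg/L

Conservation of mass: C = (6600·1.800 + 783.0·175.0) / 7383 = 148900/7383 = 20.17 mg/L; combined flow 7383 L/s.
Travel time t = 24.8·1000 / 0.94 = 26380 s = 7.329 h.
First-order decay: C = 20.17·exp(−k·t) = 20.17·0.8303 = 16.75 mg/L.
Second outfall: C = (7383·16.75 + 760.0·130.0)/8143 = 27.32 mg/L.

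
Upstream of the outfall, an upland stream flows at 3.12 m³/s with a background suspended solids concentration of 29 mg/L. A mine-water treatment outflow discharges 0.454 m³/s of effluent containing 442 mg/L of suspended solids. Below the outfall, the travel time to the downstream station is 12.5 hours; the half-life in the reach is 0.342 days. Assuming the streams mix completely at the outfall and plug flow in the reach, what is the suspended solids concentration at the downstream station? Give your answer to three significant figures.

After mixing, C = (3.120·29.00 + 0.4540·442.0) / 3.574 = 291.1/3.574 = 81.46 mg/L.
Half-life 0.342 d → k = ln 2 / 0.342 = 2.027 d⁻¹.
Decay over the reach: 81.46·exp(−kt) = 81.46·0.3480 = 28.35 mg/L.

28.3 mg/L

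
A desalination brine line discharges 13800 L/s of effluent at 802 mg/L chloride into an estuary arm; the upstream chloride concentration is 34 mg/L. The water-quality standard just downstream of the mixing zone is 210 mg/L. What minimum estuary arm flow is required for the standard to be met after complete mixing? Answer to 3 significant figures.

Set C_mix = 210: (Q·34.00 + 13800·802.0) / (Q + 13800) = 210
→ Q = 13800·(802.0 − 210)/(210 − 34.00) = 46420 L/s.

46400 L/s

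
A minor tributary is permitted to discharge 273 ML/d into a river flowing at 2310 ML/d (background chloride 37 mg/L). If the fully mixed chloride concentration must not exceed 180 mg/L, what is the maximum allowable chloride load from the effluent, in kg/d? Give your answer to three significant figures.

Mass balance at the limit: 2310·37.00 + 273.0·Cₑ = 2583·180 → Cₑ = 1390 mg/L.
273.0 ML/d = 3.160 m³/s. Load = 3.160 m³/s × 1390 g/m³ × 86 400 s/d = 379500 kg/d.

379000 kg/d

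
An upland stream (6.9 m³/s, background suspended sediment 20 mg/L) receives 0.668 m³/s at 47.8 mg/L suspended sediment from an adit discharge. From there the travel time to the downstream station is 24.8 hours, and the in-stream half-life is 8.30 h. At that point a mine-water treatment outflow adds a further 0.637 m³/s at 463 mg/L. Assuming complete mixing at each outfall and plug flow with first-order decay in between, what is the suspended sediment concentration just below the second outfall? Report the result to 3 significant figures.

After mixing, C = (6.900·20.00 + 0.6680·47.80) / 7.568 = 169.9/7.568 = 22.45 mg/L; combined flow 7.568 m³/s.
Half-life 8.30 h → k = ln 2 / 8.30 = 0.08351 h⁻¹ = 2.004 d⁻¹.
First-order decay: C = 22.45·exp(−k·t) = 22.45·0.1260 = 2.830 mg/L.
At the second outfall, C = (7.568·2.830 + 0.6370·463.0) / (7.568 + 0.6370) = 38.56 mg/L.

38.6 mg/L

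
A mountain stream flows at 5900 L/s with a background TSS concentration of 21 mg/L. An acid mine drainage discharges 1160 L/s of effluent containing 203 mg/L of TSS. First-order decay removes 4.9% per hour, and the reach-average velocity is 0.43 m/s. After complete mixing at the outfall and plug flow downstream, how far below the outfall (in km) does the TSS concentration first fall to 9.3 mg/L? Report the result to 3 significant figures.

52.4 km

After mixing, C = (5900·21.00 + 1160·203.0) / 7060 = 359400/7060 = 50.90 mg/L.
4.9%/h lost → k = −ln(1 − 0.049) = 0.05024 h⁻¹.
Set 50.90·exp(−k·t) = 9.3 → t = ln(50.90/9.3)/k = 121800 s = 33.84 h.
Distance = v·t = 0.43·121800 = 52380 m = 52.38 km.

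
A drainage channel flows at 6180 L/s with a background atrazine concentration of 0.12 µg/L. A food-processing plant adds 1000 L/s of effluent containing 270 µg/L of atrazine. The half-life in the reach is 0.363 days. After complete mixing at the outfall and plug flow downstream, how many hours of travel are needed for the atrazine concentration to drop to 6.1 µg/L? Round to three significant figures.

22.9 h

Mixed concentration C = ΣQC/ΣQ = (6180·0.1200 + 1000·270.0) / 7180 = 270700/7180 = 37.71 µg/L.
Half-life 0.363 d → k = ln 2 / 0.363 = 1.909 d⁻¹.
37.71·exp(−k·t) = 6.1 → t = ln(37.71/6.1)/k = 82420 s = 22.89 h.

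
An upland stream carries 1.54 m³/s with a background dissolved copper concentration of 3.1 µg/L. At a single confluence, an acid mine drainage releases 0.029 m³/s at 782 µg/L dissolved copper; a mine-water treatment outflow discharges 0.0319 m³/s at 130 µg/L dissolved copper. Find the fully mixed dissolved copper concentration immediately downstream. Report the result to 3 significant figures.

Mixed concentration C = ΣQC/ΣQ = (1.540·3.100 + 0.02900·782.0 + 0.03190·130.0) / 1.601 = 31.60/1.601 = 19.74 µg/L.

19.7 µg/L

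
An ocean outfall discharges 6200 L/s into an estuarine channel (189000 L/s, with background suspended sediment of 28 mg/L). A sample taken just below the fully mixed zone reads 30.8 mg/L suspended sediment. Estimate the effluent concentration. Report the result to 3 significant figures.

Mass balance: 189000·28.00 + 6200·Cₑ = 195200·30.80
→ Cₑ = (195200·30.80 − 189000·28.00) / 6200 = 116.2 mg/L.

116 mg/L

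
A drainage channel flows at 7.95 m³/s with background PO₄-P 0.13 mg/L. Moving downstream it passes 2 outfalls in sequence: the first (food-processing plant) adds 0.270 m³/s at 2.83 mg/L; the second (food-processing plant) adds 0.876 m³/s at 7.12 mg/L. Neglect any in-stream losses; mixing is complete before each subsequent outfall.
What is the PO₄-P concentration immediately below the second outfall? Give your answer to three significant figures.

Outfall 1: combined Q = 8.220 m³/s; C = (7.950·0.1300 + 0.2700·2.830)/8.220 = 0.2187 mg/L.
Outfall 2: combined Q = 9.096 m³/s; C = (8.220·0.2187 + 0.8760·7.120)/9.096 = 0.8833 mg/L.

0.883 mg/L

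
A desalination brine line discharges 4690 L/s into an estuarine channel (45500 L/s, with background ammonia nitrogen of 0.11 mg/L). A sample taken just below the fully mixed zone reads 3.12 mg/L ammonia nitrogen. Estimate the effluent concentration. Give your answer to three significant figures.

32.3 mg/L

Mass balance: 45500·0.1100 + 4690·Cₑ = 50190·3.120
→ Cₑ = (50190·3.120 − 45500·0.1100) / 4690 = 32.32 mg/L.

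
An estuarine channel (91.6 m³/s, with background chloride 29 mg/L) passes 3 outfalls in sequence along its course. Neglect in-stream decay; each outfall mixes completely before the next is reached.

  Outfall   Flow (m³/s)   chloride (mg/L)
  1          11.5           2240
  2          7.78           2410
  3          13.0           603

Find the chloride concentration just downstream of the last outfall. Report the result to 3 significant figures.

Outfall 1: combined Q = 103.1 m³/s; C = (91.60·29.00 + 11.50·2240)/103.1 = 275.6 mg/L.
Outfall 2: combined Q = 110.9 m³/s; C = (103.1·275.6 + 7.780·2410)/110.9 = 425.4 mg/L.
Outfall 3: combined Q = 123.9 m³/s; C = (110.9·425.4 + 13.00·603.0)/123.9 = 444.0 mg/L.

444 mg/L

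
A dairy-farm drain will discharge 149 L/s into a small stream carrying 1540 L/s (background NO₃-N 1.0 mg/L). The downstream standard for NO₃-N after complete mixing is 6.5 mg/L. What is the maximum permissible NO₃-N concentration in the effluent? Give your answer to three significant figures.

At the limit, (Qr·Cr + Qe·Cₑ)/(Qr + Qe) = 6.5:
Cₑ = (1689·6.5 − 1540·1.000) / 149.0 = 63.35 mg/L.

63.3 mg/L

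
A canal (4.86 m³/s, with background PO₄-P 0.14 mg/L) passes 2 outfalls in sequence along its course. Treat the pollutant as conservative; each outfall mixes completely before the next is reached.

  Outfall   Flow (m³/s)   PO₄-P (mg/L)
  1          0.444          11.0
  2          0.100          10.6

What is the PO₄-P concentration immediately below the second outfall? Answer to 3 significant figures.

1.23 mg/L

Outfall 1: combined Q = 5.304 m³/s; C = (4.860·0.1400 + 0.4440·11.00)/5.304 = 1.049 mg/L.
Outfall 2: combined Q = 5.404 m³/s; C = (5.304·1.049 + 0.1000·10.60)/5.404 = 1.226 mg/L.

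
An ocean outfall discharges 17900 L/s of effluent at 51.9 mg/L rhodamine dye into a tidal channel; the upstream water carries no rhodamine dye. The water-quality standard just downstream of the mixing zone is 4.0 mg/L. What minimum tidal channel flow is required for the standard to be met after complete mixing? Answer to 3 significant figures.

214000 L/s

Set C_mix = 4.0: (Q·0 + 17900·51.90) / (Q + 17900) = 4.0
→ Q = 17900·(51.90 − 4.0)/(4.0 − 0) = 214400 L/s.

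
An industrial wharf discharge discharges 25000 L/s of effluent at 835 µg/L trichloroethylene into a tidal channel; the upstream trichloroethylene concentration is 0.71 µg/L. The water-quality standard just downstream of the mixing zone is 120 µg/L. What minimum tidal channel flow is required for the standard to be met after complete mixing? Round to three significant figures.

Set C_mix = 120: (Q·0.7100 + 25000·835.0) / (Q + 25000) = 120
→ Q = 25000·(835.0 − 120)/(120 − 0.7100) = 149800 L/s.

150000 L/s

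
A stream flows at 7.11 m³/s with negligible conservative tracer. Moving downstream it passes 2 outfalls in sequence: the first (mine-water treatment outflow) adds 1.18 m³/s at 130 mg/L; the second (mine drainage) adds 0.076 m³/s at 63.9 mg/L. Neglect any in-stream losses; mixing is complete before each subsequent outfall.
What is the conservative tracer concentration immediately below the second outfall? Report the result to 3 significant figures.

18.9 mg/L

After outfall 1: Q = 7.110 + 1.180 = 8.290 m³/s; C = (7.110·0 + 1.180·130.0)/8.290 = 18.50 mg/L.
After outfall 2: Q = 8.290 + 0.07600 = 8.366 m³/s; C = (8.290·18.50 + 0.07600·63.90)/8.366 = 18.92 mg/L.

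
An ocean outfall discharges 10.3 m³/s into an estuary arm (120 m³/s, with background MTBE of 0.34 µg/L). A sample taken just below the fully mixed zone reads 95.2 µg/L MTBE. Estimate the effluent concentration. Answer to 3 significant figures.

1200 µg/L

Mass balance: 120.0·0.3400 + 10.30·Cₑ = 130.3·95.20
→ Cₑ = (130.3·95.20 − 120.0·0.3400) / 10.30 = 1200 µg/L.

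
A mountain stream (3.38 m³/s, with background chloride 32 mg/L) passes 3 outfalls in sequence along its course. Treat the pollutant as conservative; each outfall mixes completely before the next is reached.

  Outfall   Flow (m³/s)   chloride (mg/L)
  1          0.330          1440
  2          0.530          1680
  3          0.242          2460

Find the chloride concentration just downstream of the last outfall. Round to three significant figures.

After outfall 1: Q = 3.380 + 0.3300 = 3.710 m³/s; C = (3.380·32.00 + 0.3300·1440)/3.710 = 157.2 mg/L.
After outfall 2: Q = 3.710 + 0.5300 = 4.240 m³/s; C = (3.710·157.2 + 0.5300·1680)/4.240 = 347.6 mg/L.
After outfall 3: Q = 4.240 + 0.2420 = 4.482 m³/s; C = (4.240·347.6 + 0.2420·2460)/4.482 = 461.6 mg/L.

462 mg/L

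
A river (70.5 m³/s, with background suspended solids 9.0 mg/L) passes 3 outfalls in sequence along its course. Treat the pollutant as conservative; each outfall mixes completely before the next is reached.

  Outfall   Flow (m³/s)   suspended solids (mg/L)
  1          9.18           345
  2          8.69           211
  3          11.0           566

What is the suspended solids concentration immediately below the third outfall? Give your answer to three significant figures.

Below outfall 1: Q → 79.68 m³/s, C = (70.50·9.000 + 9.180·345.0)/79.68 = 47.71 mg/L.
Below outfall 2: Q → 88.37 m³/s, C = (79.68·47.71 + 8.690·211.0)/88.37 = 63.77 mg/L.
Below outfall 3: Q → 99.37 m³/s, C = (88.37·63.77 + 11.00·566.0)/99.37 = 119.4 mg/L.

119 mg/L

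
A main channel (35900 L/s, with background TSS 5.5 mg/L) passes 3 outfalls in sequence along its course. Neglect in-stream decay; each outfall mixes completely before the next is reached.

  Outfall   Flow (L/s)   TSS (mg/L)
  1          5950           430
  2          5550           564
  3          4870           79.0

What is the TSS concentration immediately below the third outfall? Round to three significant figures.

Outfall 1: combined Q = 41850 L/s; C = (35900·5.500 + 5950·430.0)/41850 = 65.85 mg/L.
Outfall 2: combined Q = 47400 L/s; C = (41850·65.85 + 5550·564.0)/47400 = 124.2 mg/L.
Outfall 3: combined Q = 52270 L/s; C = (47400·124.2 + 4870·79.00)/52270 = 120.0 mg/L.

120 mg/L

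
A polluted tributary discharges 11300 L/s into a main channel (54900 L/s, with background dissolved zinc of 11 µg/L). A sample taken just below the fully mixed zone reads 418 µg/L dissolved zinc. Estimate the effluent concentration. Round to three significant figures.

2400 µg/L

Mass balance: 54900·11.00 + 11300·Cₑ = 66200·418.0
→ Cₑ = (66200·418.0 − 54900·11.00) / 11300 = 2395 µg/L.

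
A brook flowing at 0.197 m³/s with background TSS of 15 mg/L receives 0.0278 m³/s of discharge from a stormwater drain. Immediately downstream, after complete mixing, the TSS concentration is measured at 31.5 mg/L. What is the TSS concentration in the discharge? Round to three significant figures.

148 mg/L

Mass balance: 0.1970·15.00 + 0.02780·Cₑ = 0.2248·31.50
→ Cₑ = (0.2248·31.50 − 0.1970·15.00) / 0.02780 = 148.4 mg/L.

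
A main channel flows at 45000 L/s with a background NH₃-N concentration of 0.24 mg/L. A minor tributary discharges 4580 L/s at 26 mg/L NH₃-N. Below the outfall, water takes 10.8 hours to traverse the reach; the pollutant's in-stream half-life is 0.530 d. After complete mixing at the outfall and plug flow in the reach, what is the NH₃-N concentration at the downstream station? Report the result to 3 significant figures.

1.45 mg/L

Mixed concentration C = ΣQC/ΣQ = (45000·0.2400 + 4580·26.00) / 49580 = 129900/49580 = 2.620 mg/L.
Half-life 0.530 d → k = ln 2 / 0.530 = 1.308 d⁻¹.
First-order decay: C = 2.620·exp(−k·t) = 2.620·0.5551 = 1.454 mg/L.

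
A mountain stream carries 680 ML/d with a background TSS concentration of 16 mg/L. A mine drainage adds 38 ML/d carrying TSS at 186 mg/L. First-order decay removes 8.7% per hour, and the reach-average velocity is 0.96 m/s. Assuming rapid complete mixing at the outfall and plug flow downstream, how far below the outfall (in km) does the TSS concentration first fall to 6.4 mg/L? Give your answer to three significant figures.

Flow-weighted average: C = (680.0·16.00 + 38.00·186.0) / 718.0 = 17950/718.0 = 25.00 mg/L.
8.7%/h lost → k = −ln(1 − 0.087) = 0.09102 h⁻¹.
Set 25.00·exp(−k·t) = 6.4 → t = ln(25.00/6.4)/k = 53890 s = 14.97 h.
Distance = v·t = 0.96·53890 = 51730 m = 51.73 km.

51.7 km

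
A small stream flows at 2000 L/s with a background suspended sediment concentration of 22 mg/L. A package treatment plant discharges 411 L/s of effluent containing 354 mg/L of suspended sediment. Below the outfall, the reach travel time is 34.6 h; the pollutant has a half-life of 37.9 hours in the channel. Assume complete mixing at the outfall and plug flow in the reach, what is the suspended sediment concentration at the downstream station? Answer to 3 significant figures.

41.7 mg/L

Flow-weighted average: C = (2000·22.00 + 411.0·354.0) / 2411 = 189500/2411 = 78.60 mg/L.
Half-life 37.9 h → k = ln 2 / 37.9 = 0.01829 h⁻¹ = 0.4389 d⁻¹.
Decay over the reach: 78.60·exp(−kt) = 78.60·0.5311 = 41.74 mg/L.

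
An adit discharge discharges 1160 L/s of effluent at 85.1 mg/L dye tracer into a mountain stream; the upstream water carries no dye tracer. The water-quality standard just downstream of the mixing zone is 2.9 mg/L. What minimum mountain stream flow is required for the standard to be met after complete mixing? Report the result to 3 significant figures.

32900 L/s

Set C_mix = 2.9: (Q·0 + 1160·85.10) / (Q + 1160) = 2.9
→ Q = 1160·(85.10 − 2.9)/(2.9 − 0) = 32880 L/s.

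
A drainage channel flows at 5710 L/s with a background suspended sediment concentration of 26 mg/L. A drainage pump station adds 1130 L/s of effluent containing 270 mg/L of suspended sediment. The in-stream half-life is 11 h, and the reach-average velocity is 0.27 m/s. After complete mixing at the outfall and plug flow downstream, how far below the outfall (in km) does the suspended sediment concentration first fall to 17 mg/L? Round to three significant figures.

21.0 km

After mixing, C = (5710·26.00 + 1130·270.0) / 6840 = 453600/6840 = 66.31 mg/L.
Half-life 11 h → k = ln 2 / 11 = 0.06301 h⁻¹ = 1.512 d⁻¹.
Set 66.31·exp(−k·t) = 17 → t = ln(66.31/17)/k = 77760 s = 21.60 h.
Distance = v·t = 0.27·77760 = 21000 m = 21.00 km.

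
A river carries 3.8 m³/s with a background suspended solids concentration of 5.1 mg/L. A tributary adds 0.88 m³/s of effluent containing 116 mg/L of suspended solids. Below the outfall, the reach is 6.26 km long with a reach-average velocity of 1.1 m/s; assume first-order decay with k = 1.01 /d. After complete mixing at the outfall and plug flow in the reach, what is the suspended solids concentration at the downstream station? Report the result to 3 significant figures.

Flow-weighted average: C = (3.800·5.100 + 0.8800·116.0) / 4.680 = 121.5/4.680 = 25.95 mg/L.
Travel time t = 6.26·1000 / 1.1 = 5691 s = 1.581 h.
Applying C = C₀e^(−kt): 25.95 × 0.9356 = 24.28 mg/L.

24.3 mg/L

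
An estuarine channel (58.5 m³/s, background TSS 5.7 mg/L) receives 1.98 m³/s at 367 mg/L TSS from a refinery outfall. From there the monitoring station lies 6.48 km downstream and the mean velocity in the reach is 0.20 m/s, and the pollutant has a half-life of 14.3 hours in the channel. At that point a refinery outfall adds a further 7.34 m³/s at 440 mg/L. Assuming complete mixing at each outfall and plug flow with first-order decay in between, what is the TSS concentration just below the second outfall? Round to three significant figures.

57.7 mg/L

Mixed concentration C = ΣQC/ΣQ = (58.50·5.700 + 1.980·367.0) / 60.48 = 1060/60.48 = 17.53 mg/L; combined flow 60.48 m³/s.
Travel time t = 6.48·1000 / 0.20 = 32400 s = 9.000 h.
Half-life 14.3 h → k = ln 2 / 14.3 = 0.04847 h⁻¹ = 1.163 d⁻¹.
After decay, C = 17.53 × e^(−kt) = 17.53 × 0.6465 = 11.33 mg/L.
Second outfall: C = (60.48·11.33 + 7.340·440.0)/67.82 = 57.73 mg/L.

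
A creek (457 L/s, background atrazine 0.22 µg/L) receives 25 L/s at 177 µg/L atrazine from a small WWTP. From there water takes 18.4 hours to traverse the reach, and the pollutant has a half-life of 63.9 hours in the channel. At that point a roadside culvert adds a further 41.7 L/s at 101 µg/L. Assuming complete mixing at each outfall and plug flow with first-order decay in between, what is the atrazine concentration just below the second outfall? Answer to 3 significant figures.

15.1 µg/L

After mixing, C = (457.0·0.2200 + 25.00·177.0) / 482.0 = 4526/482.0 = 9.389 µg/L; combined flow 482.0 L/s.
Half-life 63.9 h → k = ln 2 / 63.9 = 0.01085 h⁻¹ = 0.2603 d⁻¹.
After decay, C = 9.389 × e^(−kt) = 9.389 × 0.8191 = 7.690 µg/L.
Second outfall: C = (482.0·7.690 + 41.70·101.0)/523.7 = 15.12 µg/L.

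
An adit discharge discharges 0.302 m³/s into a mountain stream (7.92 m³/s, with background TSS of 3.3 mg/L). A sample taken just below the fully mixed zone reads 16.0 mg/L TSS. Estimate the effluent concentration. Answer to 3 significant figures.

Mass balance: 7.920·3.300 + 0.3020·Cₑ = 8.222·16.00
→ Cₑ = (8.222·16.00 − 7.920·3.300) / 0.3020 = 349.1 mg/L.

349 mg/L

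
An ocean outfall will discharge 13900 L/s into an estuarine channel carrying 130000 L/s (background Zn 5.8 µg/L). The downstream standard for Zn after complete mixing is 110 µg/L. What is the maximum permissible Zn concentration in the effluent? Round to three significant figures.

1080 µg/L

At the limit, (Qr·Cr + Qe·Cₑ)/(Qr + Qe) = 110:
Cₑ = (143900·110 − 130000·5.800) / 13900 = 1085 µg/L.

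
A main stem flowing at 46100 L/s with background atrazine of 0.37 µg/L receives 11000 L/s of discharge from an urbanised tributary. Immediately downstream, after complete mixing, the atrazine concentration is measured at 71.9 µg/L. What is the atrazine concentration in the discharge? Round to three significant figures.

Mass balance: 46100·0.3700 + 11000·Cₑ = 57100·71.90
→ Cₑ = (57100·71.90 − 46100·0.3700) / 11000 = 371.7 µg/L.

372 µg/L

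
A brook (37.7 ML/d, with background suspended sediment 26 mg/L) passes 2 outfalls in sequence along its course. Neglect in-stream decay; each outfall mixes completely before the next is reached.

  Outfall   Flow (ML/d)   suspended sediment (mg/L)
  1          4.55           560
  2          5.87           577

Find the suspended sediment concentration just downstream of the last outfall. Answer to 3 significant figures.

144 mg/L

Outfall 1: combined Q = 42.25 ML/d; C = (37.70·26.00 + 4.550·560.0)/42.25 = 83.51 mg/L.
Outfall 2: combined Q = 48.12 ML/d; C = (42.25·83.51 + 5.870·577.0)/48.12 = 143.7 mg/L.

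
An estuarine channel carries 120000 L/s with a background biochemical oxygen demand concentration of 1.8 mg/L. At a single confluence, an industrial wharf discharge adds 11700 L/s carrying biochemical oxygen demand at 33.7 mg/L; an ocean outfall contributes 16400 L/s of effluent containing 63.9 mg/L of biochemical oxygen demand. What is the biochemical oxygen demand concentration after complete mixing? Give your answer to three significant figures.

11.2 mg/L

Flow-weighted average: C = (120000·1.800 + 11700·33.70 + 16400·63.90) / 148100 = 1658000/148100 = 11.20 mg/L.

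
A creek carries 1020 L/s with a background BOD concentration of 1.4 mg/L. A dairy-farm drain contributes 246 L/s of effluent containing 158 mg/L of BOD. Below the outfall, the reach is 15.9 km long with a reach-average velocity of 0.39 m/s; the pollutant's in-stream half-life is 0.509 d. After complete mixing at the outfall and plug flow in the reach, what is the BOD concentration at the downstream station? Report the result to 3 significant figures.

16.7 mg/L

Mixed concentration C = ΣQC/ΣQ = (1020·1.400 + 246.0·158.0) / 1266 = 40300/1266 = 31.83 mg/L.
Travel time t = 15.9·1000 / 0.39 = 40770 s = 11.32 h.
Half-life 0.509 d → k = ln 2 / 0.509 = 1.362 d⁻¹.
Applying C = C₀e^(−kt): 31.83 × 0.5259 = 16.74 mg/L.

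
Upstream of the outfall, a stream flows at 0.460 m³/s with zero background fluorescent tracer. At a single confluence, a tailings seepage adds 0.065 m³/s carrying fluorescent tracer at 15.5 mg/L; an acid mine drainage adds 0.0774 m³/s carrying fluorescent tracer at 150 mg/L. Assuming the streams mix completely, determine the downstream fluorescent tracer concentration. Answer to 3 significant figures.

20.9 mg/L

Mixed concentration C = ΣQC/ΣQ = (0.4600·0 + 0.06500·15.50 + 0.07740·150.0) / 0.6024 = 12.62/0.6024 = 20.95 mg/L.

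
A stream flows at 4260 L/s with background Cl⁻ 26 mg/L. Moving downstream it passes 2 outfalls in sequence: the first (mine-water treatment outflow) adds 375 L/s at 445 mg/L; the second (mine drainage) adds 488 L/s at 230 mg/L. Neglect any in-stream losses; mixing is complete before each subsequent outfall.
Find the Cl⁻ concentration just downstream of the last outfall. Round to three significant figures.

76.1 mg/L

Outfall 1: combined Q = 4635 L/s; C = (4260·26.00 + 375.0·445.0)/4635 = 59.90 mg/L.
Outfall 2: combined Q = 5123 L/s; C = (4635·59.90 + 488.0·230.0)/5123 = 76.10 mg/L.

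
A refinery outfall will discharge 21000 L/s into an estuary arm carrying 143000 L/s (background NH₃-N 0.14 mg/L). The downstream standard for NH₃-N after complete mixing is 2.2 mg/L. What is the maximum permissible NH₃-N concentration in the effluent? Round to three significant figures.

16.2 mg/L

At the limit, (Qr·Cr + Qe·Cₑ)/(Qr + Qe) = 2.2:
Cₑ = (164000·2.2 − 143000·0.1400) / 21000 = 16.23 mg/L.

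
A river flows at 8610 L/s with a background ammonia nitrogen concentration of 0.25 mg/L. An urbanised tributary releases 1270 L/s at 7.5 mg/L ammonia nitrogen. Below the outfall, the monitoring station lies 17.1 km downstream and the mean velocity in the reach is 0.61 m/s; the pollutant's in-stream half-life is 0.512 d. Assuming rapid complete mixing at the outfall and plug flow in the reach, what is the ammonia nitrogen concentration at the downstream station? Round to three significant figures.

0.762 mg/L

Conservation of mass: C = (8610·0.2500 + 1270·7.500) / 9880 = 11680/9880 = 1.182 mg/L.
Travel time t = 17.1·1000 / 0.61 = 28030 s = 7.787 h.
Half-life 0.512 d → k = ln 2 / 0.512 = 1.354 d⁻¹.
First-order decay: C = 1.182·exp(−k·t) = 1.182·0.6445 = 0.7618 mg/L.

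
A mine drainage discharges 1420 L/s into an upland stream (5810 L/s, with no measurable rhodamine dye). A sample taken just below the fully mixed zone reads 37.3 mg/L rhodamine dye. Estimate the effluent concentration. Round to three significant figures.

190 mg/L

Mass balance: 5810·0 + 1420·Cₑ = 7230·37.30
→ Cₑ = (7230·37.30 − 5810·0) / 1420 = 189.9 mg/L.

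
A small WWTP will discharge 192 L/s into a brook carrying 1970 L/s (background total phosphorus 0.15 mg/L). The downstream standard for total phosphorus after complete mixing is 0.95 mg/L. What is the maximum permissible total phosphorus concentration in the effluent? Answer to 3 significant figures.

At the limit, (Qr·Cr + Qe·Cₑ)/(Qr + Qe) = 0.95:
Cₑ = (2162·0.95 − 1970·0.1500) / 192.0 = 9.158 mg/L.

9.16 mg/L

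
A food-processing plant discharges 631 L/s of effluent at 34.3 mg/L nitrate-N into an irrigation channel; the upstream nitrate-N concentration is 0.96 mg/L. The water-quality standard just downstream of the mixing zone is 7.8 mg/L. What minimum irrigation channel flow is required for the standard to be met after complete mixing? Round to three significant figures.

Set C_mix = 7.8: (Q·0.9600 + 631.0·34.30) / (Q + 631.0) = 7.8
→ Q = 631.0·(34.30 − 7.8)/(7.8 − 0.9600) = 2445 L/s.

2440 L/s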